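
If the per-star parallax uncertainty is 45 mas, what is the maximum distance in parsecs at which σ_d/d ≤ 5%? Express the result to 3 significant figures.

σ_d/d = σ_p/p, so the condition is σ_p/p ≤ 0.05, i.e. p ≥ σ_p/0.05.
p_min = 45/0.05 = 900 mas = 0.9 arcsec.
d_max = 1/p_min = 1/0.9 = 1.1111 pc.

1.11 pc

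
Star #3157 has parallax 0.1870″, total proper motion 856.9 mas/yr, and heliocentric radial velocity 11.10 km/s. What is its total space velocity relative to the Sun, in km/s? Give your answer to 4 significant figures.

d = 1/p = 1/0.1870″ = 5.3476 pc.
μ = 856.9 mas/yr = 0.8569 ″/yr.
v_t = 4.740 μ d = 4.740 × 0.8569 × 5.3476 = 21.72 km/s.
v = √(v_r² + v_t²) = √(11.10² + 21.72²) = √594.968 = 24.392 km/s.

24.39 km/s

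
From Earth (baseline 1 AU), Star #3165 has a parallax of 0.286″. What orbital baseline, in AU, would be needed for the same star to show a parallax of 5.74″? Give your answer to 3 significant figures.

Parallax scales linearly with baseline: p ∝ B, so B = p_target / p_Earth × 1 AU.
B = 5.74 / 0.286 = 20.07 AU.

20.1 AU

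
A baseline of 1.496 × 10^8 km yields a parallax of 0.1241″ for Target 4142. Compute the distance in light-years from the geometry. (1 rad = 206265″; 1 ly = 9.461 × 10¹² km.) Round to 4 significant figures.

26.28 ly

θ = 0.1241″ = 0.1241/206265 = 6.0165 × 10^-7 rad.
d = B/θ = (1.496 × 10^8) / (6.0165 × 10^-7) = 2.4865 × 10^14 km = (2.4865 × 10^14) / (9.461 × 10^12) ly = 26.282 ly.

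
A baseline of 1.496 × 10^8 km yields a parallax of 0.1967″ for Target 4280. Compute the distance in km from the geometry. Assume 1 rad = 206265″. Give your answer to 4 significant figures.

θ = 0.1967″ = 0.1967/206265 = 9.5363 × 10^-7 rad.
d = B/θ = (1.496 × 10^8) / (9.5363 × 10^-7) = 1.5687 × 10^14 km.

1.569 × 10^14 km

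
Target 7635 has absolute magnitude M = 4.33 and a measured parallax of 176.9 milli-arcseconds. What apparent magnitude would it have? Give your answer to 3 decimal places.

m = 3.091

d = 1/p = 1/0.1769″ = 5.6529 pc.
m − M = 5 log₁₀ d − 5 = 5 log₁₀(5.6529) − 5 = 3.7614 − 5 = -1.2386.
m = M + (m − M) = 4.33 + (-1.2386) = 3.091.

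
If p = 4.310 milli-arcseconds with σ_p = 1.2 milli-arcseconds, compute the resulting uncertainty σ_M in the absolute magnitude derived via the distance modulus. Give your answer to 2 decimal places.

M = m − 5 log₁₀ d + 5 = m + 5 log₁₀ p + 5, so ∂M/∂p = 5/(p ln 10).
σ_M = (5/ln 10) · (σ_p/p) = 2.1715 × 1.2/4.310 = 2.1715 × 0.27842 = 0.60459.

σ_M = 0.60 mag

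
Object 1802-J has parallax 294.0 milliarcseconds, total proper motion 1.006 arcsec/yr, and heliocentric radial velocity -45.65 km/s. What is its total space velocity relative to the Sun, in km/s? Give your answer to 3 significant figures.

48.4 km/s

d = 1/p = 1/0.2940″ = 3.4014 pc.
v_t = 4.740 μ d = 4.740 × 1.006 × 3.4014 = 16.219 km/s.
v = √(v_r² + v_t²) = √((-45.65)² + 16.219²) = √2346.98 = 48.446 km/s.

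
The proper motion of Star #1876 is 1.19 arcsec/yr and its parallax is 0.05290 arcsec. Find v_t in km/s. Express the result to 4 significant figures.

d = 1/p = 1/0.05290″ = 18.904 pc.
v_t = 4.74 × μ × d = 4.74 × 1.19 × 18.904 = 106.63 km/s.

106.6 km/s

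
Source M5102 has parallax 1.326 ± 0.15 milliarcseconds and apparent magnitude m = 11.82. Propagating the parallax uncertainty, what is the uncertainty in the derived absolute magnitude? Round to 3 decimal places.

σ_M = 0.246 mag

M = m − 5 log₁₀ d + 5 = m + 5 log₁₀ p + 5, so ∂M/∂p = 5/(p ln 10).
σ_M = (5/ln 10) · (σ_p/p) = 2.1715 × 0.15/1.326 = 2.1715 × 0.11312 = 0.24564.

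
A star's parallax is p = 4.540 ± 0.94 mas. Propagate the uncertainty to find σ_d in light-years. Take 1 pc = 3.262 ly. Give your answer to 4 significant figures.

148.8 ly

d = 1/p, so σ_d = σ_p / p².
σ_d = 0.000940 / (0.004540)² = 0.000940 / 0.000020612 = 45.605 pc = 45.605 × 3.262 ly = 148.76 ly.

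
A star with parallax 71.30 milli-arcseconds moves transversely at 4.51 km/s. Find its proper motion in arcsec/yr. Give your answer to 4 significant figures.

0.06784 arcsec/yr

d = 1/p = 1/0.07130″ = 14.025 pc.
μ = v_t / (4.74 d) = 4.51 / (4.74 × 14.025) = 4.51 / 66.479 = 0.067841 ″/yr.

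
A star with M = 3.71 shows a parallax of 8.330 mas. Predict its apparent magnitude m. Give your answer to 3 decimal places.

m = 9.107

d = 1/p = 1/0.008330″ = 120.05 pc.
m − M = 5 log₁₀ d − 5 = 5 log₁₀(120.05) − 5 = 10.3968 − 5 = 5.3968.
m = M + (m − M) = 3.71 + 5.3968 = 9.107.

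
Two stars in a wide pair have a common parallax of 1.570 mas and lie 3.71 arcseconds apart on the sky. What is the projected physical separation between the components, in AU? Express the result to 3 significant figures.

2360 AU

d = 1/p = 1/0.001570″ = 636.94 pc.
At distance d (pc), an angle of θ arcsec spans θ·d AU: s = 3.71 × 636.94 = 2363 AU.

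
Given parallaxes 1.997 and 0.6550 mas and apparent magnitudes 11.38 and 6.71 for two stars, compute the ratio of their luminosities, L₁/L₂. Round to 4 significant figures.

d₁ = 1/p₁ = 1/0.001997″ = 500.75 pc; d₂ = 1/p₂ = 1/0.0006550″ = 1526.7 pc.
M₁ = m₁ − 5 log₁₀ d₁ + 5 = 11.38 − 13.4981 + 5 = 2.8819.
M₂ = 6.71 − 15.9188 + 5 = -4.2088.
L₁/L₂ = 10^(0.4(M₂ − M₁)) = 10^(0.4 × (-7.0907)) = 10^(-2.83628) = 0.0014579.

L₁/L₂ = 0.001458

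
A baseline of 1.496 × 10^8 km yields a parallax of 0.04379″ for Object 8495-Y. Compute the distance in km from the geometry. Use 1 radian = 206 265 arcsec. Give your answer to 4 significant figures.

7.047 × 10^14 km

θ = 0.04379″ = 0.04379/206265 = 2.1230 × 10^-7 rad.
d = B/θ = (1.496 × 10^8) / (2.1230 × 10^-7) = 7.0466 × 10^14 km.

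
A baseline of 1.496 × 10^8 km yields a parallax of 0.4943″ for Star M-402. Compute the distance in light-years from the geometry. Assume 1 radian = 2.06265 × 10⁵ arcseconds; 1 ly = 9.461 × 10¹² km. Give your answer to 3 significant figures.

θ = 0.4943″ = 0.4943/206265 = 2.3964 × 10^-6 rad.
d = B/θ = (1.496 × 10^8) / (2.3964 × 10^-6) = 6.2427 × 10^13 km = (6.2427 × 10^13) / (9.461 × 10^12) ly = 6.5984 ly.

6.60 ly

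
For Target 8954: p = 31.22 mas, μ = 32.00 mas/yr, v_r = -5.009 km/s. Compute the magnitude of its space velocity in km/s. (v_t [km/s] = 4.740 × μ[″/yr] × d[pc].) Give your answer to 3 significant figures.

d = 1/p = 1/0.03122″ = 32.031 pc.
μ = 32.00 mas/yr = 0.03200 ″/yr.
v_t = 4.740 μ d = 4.740 × 0.03200 × 32.031 = 4.8585 km/s.
v = √(v_r² + v_t²) = √((-5.009)² + 4.8585²) = √48.6951 = 6.9782 km/s.

6.98 km/s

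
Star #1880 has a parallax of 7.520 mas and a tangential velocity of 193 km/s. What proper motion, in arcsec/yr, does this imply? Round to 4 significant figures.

d = 1/p = 1/0.007520″ = 132.98 pc.
μ = v_t / (4.74 d) = 193 / (4.74 × 132.98) = 193 / 630.33 = 0.30619 ″/yr.

0.3062 arcsec/yr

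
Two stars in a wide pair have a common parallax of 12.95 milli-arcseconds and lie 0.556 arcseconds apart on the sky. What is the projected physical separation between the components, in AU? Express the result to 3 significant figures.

d = 1/p = 1/0.01295″ = 77.22 pc.
At distance d (pc), an angle of θ arcsec spans θ·d AU: s = 0.556 × 77.22 = 42.934 AU.

42.9 AU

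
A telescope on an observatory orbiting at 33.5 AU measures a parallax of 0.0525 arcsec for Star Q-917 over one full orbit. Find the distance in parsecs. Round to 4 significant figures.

638.1 pc

With baseline B (in AU) and parallax p (in arcsec), d = B/p parsecs.
d = 33.5 / 0.0525 = 638.1 pc.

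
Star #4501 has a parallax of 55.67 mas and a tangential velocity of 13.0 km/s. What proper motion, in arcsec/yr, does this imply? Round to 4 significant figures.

0.1527 arcsec/yr

d = 1/p = 1/0.05567″ = 17.963 pc.
μ = v_t / (4.74 d) = 13.0 / (4.74 × 17.963) = 13.0 / 85.145 = 0.15268 ″/yr.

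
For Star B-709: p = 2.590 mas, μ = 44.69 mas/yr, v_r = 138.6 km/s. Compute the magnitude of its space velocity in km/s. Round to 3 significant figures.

161 km/s

d = 1/p = 1/0.002590″ = 386.1 pc.
μ = 44.69 mas/yr = 0.04469 ″/yr.
v_t = 4.740 μ d = 4.740 × 0.04469 × 386.1 = 81.788 km/s.
v = √(v_r² + v_t²) = √(138.6² + 81.788²) = √25899.2 = 160.93 km/s.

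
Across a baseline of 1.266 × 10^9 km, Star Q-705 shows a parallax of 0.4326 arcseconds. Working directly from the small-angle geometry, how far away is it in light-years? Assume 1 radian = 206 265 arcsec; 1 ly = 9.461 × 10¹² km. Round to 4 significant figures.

63.80 ly

θ = 0.4326″ = 0.4326/206265 = 2.0973 × 10^-6 rad.
d = B/θ = (1.266 × 10^9) / (2.0973 × 10^-6) = 6.0363 × 10^14 km = (6.0363 × 10^14) / (9.461 × 10^12) ly = 63.802 ly.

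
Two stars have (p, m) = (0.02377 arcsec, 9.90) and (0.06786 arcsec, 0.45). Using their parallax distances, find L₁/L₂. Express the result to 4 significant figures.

L₁/L₂ = 0.001353

d₁ = 1/p₁ = 1/0.02377″ = 42.07 pc; d₂ = 1/p₂ = 1/0.06786″ = 14.736 pc.
M₁ = m₁ − 5 log₁₀ d₁ + 5 = 9.90 − 8.1199 + 5 = 6.7801.
M₂ = 0.45 − 5.8419 + 5 = -0.3919.
L₁/L₂ = 10^(0.4(M₂ − M₁)) = 10^(0.4 × (-7.1720)) = 10^(-2.86880) = 0.0013527.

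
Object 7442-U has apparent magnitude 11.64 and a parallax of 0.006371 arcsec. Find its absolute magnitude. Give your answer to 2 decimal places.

d = 1/p = 1/0.006371″ = 156.96 pc.
m − M = 5 log₁₀(156.96) − 5 = 10.9789 − 5 = 5.9789.
M = m − (m − M) = 11.64 − 5.9789 = 5.66.

M = 5.66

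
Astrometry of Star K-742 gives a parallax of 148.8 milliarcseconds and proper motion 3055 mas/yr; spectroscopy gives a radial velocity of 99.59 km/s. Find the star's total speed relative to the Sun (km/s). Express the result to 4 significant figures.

d = 1/p = 1/0.1488″ = 6.7204 pc.
μ = 3055 mas/yr = 3.055 ″/yr.
v_t = 4.740 μ d = 4.740 × 3.055 × 6.7204 = 97.316 km/s.
v = √(v_r² + v_t²) = √(99.59² + 97.316²) = √19388.6 = 139.24 km/s.

139.2 km/s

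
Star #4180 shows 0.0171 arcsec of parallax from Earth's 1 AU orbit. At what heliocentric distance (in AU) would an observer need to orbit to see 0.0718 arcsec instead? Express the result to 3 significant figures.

Parallax scales linearly with baseline: p ∝ B, so B = p_target / p_Earth × 1 AU.
B = 0.0718 / 0.0171 = 4.1988 AU.

4.20 AU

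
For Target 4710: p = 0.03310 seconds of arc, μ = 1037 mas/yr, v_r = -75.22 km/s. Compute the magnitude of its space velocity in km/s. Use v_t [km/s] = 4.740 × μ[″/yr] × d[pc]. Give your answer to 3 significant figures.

d = 1/p = 1/0.03310″ = 30.211 pc.
μ = 1037 mas/yr = 1.037 ″/yr.
v_t = 4.740 μ d = 4.740 × 1.037 × 30.211 = 148.5 km/s.
v = √(v_r² + v_t²) = √((-75.22)² + 148.5²) = √27710.3 = 166.46 km/s.

166 km/s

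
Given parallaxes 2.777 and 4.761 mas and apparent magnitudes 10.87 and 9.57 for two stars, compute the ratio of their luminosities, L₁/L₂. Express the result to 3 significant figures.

d₁ = 1/p₁ = 1/0.002777″ = 360.1 pc; d₂ = 1/p₂ = 1/0.004761″ = 210.04 pc.
M₁ = m₁ − 5 log₁₀ d₁ + 5 = 10.87 − 12.7821 + 5 = 3.0879.
M₂ = 9.57 − 11.6115 + 5 = 2.9585.
L₁/L₂ = 10^(0.4(M₂ − M₁)) = 10^(0.4 × (-0.1294)) = 10^(-0.05176) = 0.88765.

L₁/L₂ = 0.888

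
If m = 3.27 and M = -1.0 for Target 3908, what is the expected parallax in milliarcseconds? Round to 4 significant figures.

m − M = 3.27 − (-1.0) = 4.27.
d = 10^((m−M)/5 + 1) = 10^1.854 = 71.45 pc.
p = 1/d = 1/71.45 = 0.013996 arcsec = 13.996 mas.

14.00 mas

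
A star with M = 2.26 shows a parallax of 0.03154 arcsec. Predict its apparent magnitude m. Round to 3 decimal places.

d = 1/p = 1/0.03154″ = 31.706 pc.
m − M = 5 log₁₀ d − 5 = 5 log₁₀(31.706) − 5 = 7.5057 − 5 = 2.5057.
m = M + (m − M) = 2.26 + 2.5057 = 4.766.

m = 4.766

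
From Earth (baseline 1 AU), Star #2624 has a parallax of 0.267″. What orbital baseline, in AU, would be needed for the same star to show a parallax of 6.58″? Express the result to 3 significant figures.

Parallax scales linearly with baseline: p ∝ B, so B = p_target / p_Earth × 1 AU.
B = 6.58 / 0.267 = 24.644 AU.

24.6 AU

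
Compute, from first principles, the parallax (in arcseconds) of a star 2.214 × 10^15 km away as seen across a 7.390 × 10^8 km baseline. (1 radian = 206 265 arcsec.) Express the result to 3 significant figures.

θ ≈ B/d = (7.390 × 10^8) / (2.214 × 10^15) = 3.3379 × 10^-7 rad.
In arcseconds: 3.3379 × 10^-7 × 206265 = 0.068849″.

0.0688 arcsec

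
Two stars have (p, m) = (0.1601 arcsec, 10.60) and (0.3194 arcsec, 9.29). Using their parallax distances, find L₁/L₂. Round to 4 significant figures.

L₁/L₂ = 1.191

d₁ = 1/p₁ = 1/0.1601″ = 6.2461 pc; d₂ = 1/p₂ = 1/0.3194″ = 3.1309 pc.
M₁ = m₁ − 5 log₁₀ d₁ + 5 = 10.60 − 3.9780 + 5 = 11.6220.
M₂ = 9.29 − 2.4783 + 5 = 11.8117.
L₁/L₂ = 10^(0.4(M₂ − M₁)) = 10^(0.4 × 0.1897) = 10^0.07588 = 1.1909.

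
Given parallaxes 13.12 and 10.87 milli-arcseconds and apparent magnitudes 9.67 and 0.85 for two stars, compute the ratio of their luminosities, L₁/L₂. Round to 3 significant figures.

d₁ = 1/p₁ = 1/0.01312″ = 76.22 pc; d₂ = 1/p₂ = 1/0.01087″ = 91.996 pc.
M₁ = m₁ − 5 log₁₀ d₁ + 5 = 9.67 − 9.4103 + 5 = 5.2597.
M₂ = 0.85 − 9.8188 + 5 = -3.9688.
L₁/L₂ = 10^(0.4(M₂ − M₁)) = 10^(0.4 × (-9.2285)) = 10^(-3.69140) = 0.00020352.

L₁/L₂ = 0.000204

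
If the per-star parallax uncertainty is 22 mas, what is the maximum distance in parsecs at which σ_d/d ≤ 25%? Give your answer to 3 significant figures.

σ_d/d = σ_p/p, so the condition is σ_p/p ≤ 0.25, i.e. p ≥ σ_p/0.25.
p_min = 22/0.25 = 88 mas = 0.088 arcsec.
d_max = 1/p_min = 1/0.088 = 11.364 pc.

11.4 pc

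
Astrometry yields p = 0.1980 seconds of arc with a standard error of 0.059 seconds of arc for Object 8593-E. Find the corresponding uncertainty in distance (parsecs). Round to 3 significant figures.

d = 1/p, so σ_d = σ_p / p².
σ_d = 0.0590 / (0.1980)² = 0.0590 / 0.039204 = 1.5049 pc.

1.50 pc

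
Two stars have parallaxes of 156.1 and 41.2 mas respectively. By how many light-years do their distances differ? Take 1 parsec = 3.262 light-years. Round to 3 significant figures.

d_A = 1/0.1561″ = 6.4061 pc; d_B = 1/0.04120″ = 24.272 pc.
|d_B − d_A| = |24.272 − 6.4061| = 17.866 pc = 17.866 × 3.262 ly = 58.279 ly.

58.3 ly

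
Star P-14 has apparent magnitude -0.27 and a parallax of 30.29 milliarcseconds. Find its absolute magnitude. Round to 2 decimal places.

M = -2.86

d = 1/p = 1/0.03029″ = 33.014 pc.
m − M = 5 log₁₀(33.014) − 5 = 7.5935 − 5 = 2.5935.
M = m − (m − M) = -0.27 − 2.5935 = -2.86.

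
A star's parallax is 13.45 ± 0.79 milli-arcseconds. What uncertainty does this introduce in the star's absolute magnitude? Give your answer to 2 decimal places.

σ_M = 0.13 mag

M = m − 5 log₁₀ d + 5 = m + 5 log₁₀ p + 5, so ∂M/∂p = 5/(p ln 10).
σ_M = (5/ln 10) · (σ_p/p) = 2.1715 × 0.79/13.45 = 2.1715 × 0.058736 = 0.12755.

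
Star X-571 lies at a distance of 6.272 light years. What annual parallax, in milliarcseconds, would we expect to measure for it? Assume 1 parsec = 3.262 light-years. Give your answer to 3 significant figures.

520 mas

d = 6.272 ly ÷ 3.262 = 1.9227 pc.
p = 1/d = 1/1.9227 = 0.5201 arcsec.
= 0.5201 × 1000 = 520.1 mas.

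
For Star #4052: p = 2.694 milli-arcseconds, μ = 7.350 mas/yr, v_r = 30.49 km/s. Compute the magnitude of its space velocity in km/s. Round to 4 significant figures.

33.12 km/s

d = 1/p = 1/0.002694″ = 371.2 pc.
μ = 7.350 mas/yr = 0.007350 ″/yr.
v_t = 4.740 μ d = 4.740 × 0.007350 × 371.2 = 12.932 km/s.
v = √(v_r² + v_t²) = √(30.49² + 12.932²) = √1096.88 = 33.119 km/s.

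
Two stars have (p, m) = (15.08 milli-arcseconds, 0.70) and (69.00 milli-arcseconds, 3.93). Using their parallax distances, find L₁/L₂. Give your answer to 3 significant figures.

d₁ = 1/p₁ = 1/0.01508″ = 66.313 pc; d₂ = 1/p₂ = 1/0.06900″ = 14.493 pc.
M₁ = m₁ − 5 log₁₀ d₁ + 5 = 0.70 − 9.1080 + 5 = -3.4080.
M₂ = 3.93 − 5.8058 + 5 = 3.1242.
L₁/L₂ = 10^(0.4(M₂ − M₁)) = 10^(0.4 × 6.5322) = 10^2.61288 = 410.09.

L₁/L₂ = 410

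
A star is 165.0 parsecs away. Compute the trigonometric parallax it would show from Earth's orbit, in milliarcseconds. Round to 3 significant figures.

6.06 mas

p = 1/d = 1/165 = 0.0060606 arcsec.
= 0.0060606 × 1000 = 6.0606 mas.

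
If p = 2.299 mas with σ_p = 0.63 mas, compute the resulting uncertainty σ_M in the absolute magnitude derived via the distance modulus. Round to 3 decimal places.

σ_M = 0.595 mag

M = m − 5 log₁₀ d + 5 = m + 5 log₁₀ p + 5, so ∂M/∂p = 5/(p ln 10).
σ_M = (5/ln 10) · (σ_p/p) = 2.1715 × 0.63/2.299 = 2.1715 × 0.27403 = 0.59506.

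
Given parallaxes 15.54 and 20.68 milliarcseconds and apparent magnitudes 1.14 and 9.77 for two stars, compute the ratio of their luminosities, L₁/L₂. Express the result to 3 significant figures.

d₁ = 1/p₁ = 1/0.01554″ = 64.35 pc; d₂ = 1/p₂ = 1/0.02068″ = 48.356 pc.
M₁ = m₁ − 5 log₁₀ d₁ + 5 = 1.14 − 9.0427 + 5 = -2.9027.
M₂ = 9.77 − 8.4223 + 5 = 6.3477.
L₁/L₂ = 10^(0.4(M₂ − M₁)) = 10^(0.4 × 9.2504) = 10^3.70016 = 5013.7.

L₁/L₂ = 5010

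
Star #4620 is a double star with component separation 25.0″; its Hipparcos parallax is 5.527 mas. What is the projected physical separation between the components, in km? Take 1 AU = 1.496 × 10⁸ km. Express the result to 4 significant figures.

d = 1/p = 1/0.005527″ = 180.93 pc.
At distance d (pc), an angle of θ arcsec spans θ·d AU: s = 25.0 × 180.93 = 4523.3 AU.
= 4523.3 × 1.496 × 10⁸ km = 6.7669 × 10^11 km.

6.767 × 10^11 km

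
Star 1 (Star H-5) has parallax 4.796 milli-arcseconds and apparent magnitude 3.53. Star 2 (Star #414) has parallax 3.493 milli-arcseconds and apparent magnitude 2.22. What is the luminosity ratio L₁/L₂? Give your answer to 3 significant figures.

L₁/L₂ = 0.159

d₁ = 1/p₁ = 1/0.004796″ = 208.51 pc; d₂ = 1/p₂ = 1/0.003493″ = 286.29 pc.
M₁ = m₁ − 5 log₁₀ d₁ + 5 = 3.53 − 11.5956 + 5 = -3.0656.
M₂ = 2.22 − 12.2840 + 5 = -5.0640.
L₁/L₂ = 10^(0.4(M₂ − M₁)) = 10^(0.4 × (-1.9984)) = 10^(-0.79936) = 0.15872.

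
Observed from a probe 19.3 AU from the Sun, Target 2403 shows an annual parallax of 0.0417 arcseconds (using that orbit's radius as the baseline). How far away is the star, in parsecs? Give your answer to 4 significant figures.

With baseline B (in AU) and parallax p (in arcsec), d = B/p parsecs.
d = 19.3 / 0.0417 = 462.83 pc.

462.8 pc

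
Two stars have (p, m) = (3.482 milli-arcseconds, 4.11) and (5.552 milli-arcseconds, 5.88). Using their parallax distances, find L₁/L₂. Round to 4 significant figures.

L₁/L₂ = 12.98

d₁ = 1/p₁ = 1/0.003482″ = 287.19 pc; d₂ = 1/p₂ = 1/0.005552″ = 180.12 pc.
M₁ = m₁ − 5 log₁₀ d₁ + 5 = 4.11 − 12.2908 + 5 = -3.1808.
M₂ = 5.88 − 11.2778 + 5 = -0.3978.
L₁/L₂ = 10^(0.4(M₂ − M₁)) = 10^(0.4 × 2.7830) = 10^1.11320 = 12.978.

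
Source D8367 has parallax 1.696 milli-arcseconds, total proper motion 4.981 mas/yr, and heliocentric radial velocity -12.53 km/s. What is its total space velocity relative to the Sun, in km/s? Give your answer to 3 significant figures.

18.7 km/s

d = 1/p = 1/0.001696″ = 589.62 pc.
μ = 4.981 mas/yr = 0.004981 ″/yr.
v_t = 4.740 μ d = 4.740 × 0.004981 × 589.62 = 13.921 km/s.
v = √(v_r² + v_t²) = √((-12.53)² + 13.921²) = √350.795 = 18.73 km/s.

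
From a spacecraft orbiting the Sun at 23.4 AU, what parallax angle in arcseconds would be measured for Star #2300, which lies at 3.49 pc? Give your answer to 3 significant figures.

p (arcsec) = B (AU) / d (pc).
p = 23.4 / 3.49 = 6.7049 arcsec.

6.70 arcsec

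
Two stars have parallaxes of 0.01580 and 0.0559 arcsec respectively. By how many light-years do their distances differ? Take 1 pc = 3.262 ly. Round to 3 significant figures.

d_A = 1/0.01580″ = 63.291 pc; d_B = 1/0.05590″ = 17.889 pc.
|d_B − d_A| = |17.889 − 63.291| = 45.402 pc = 45.402 × 3.262 ly = 148.1 ly.

148 ly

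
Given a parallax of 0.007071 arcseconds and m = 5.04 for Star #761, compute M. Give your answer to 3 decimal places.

d = 1/p = 1/0.007071″ = 141.42 pc.
m − M = 5 log₁₀(141.42) − 5 = 10.7526 − 5 = 5.7526.
M = m − (m − M) = 5.04 − 5.7526 = -0.713.

M = -0.713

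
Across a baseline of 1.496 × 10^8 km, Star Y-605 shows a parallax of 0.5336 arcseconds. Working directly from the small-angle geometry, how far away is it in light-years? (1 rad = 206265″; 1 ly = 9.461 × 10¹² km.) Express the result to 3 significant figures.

θ = 0.5336″ = 0.5336/206265 = 2.5870 × 10^-6 rad.
d = B/θ = (1.496 × 10^8) / (2.5870 × 10^-6) = 5.7828 × 10^13 km = (5.7828 × 10^13) / (9.461 × 10^12) ly = 6.1123 ly.

6.11 ly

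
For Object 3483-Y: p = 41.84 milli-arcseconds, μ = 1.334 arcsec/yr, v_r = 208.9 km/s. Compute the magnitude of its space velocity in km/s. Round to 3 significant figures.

258 km/s

d = 1/p = 1/0.04184″ = 23.901 pc.
v_t = 4.740 μ d = 4.740 × 1.334 × 23.901 = 151.13 km/s.
v = √(v_r² + v_t²) = √(208.9² + 151.13²) = √66479.5 = 257.84 km/s.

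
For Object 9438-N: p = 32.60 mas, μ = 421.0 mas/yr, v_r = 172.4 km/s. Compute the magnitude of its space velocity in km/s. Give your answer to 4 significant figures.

d = 1/p = 1/0.03260″ = 30.675 pc.
μ = 421.0 mas/yr = 0.4210 ″/yr.
v_t = 4.740 μ d = 4.740 × 0.4210 × 30.675 = 61.213 km/s.
v = √(v_r² + v_t²) = √(172.4² + 61.213²) = √33468.8 = 182.94 km/s.

182.9 km/s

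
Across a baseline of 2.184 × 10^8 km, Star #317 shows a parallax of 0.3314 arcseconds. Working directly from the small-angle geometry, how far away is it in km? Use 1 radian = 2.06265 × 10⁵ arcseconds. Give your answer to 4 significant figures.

1.359 × 10^14 km

θ = 0.3314″ = 0.3314/206265 = 1.6067 × 10^-6 rad.
d = B/θ = (2.184 × 10^8) / (1.6067 × 10^-6) = 1.3593 × 10^14 km.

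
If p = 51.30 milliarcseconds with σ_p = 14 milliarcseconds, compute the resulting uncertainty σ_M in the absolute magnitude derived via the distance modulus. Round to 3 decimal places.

σ_M = 0.593 mag

M = m − 5 log₁₀ d + 5 = m + 5 log₁₀ p + 5, so ∂M/∂p = 5/(p ln 10).
σ_M = (5/ln 10) · (σ_p/p) = 2.1715 × 14/51.30 = 2.1715 × 0.2729 = 0.5926.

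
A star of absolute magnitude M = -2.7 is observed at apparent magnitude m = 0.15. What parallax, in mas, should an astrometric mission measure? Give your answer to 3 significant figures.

m − M = 0.15 − (-2.7) = 2.85.
d = 10^((m−M)/5 + 1) = 10^1.570 = 37.154 pc.
p = 1/d = 1/37.154 = 0.026915 arcsec = 26.915 mas.

26.9 mas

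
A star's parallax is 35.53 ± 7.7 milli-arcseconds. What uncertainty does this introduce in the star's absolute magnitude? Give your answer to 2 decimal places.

σ_M = 0.47 mag

M = m − 5 log₁₀ d + 5 = m + 5 log₁₀ p + 5, so ∂M/∂p = 5/(p ln 10).
σ_M = (5/ln 10) · (σ_p/p) = 2.1715 × 7.7/35.53 = 2.1715 × 0.21672 = 0.47061.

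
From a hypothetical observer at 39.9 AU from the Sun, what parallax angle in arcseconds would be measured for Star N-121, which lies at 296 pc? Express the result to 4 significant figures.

0.1348 arcsec

p (arcsec) = B (AU) / d (pc).
p = 39.9 / 296 = 0.1348 arcsec.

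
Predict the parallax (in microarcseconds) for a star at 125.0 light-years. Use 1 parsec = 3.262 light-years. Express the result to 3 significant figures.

26100 μas

d = 125.0 ly ÷ 3.262 = 38.32 pc.
p = 1/d = 1/38.32 = 0.026096 arcsec.
= 0.026096 × 10⁶ = 26096 μas.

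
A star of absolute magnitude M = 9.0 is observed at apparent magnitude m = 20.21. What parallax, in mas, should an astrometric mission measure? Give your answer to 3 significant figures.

m − M = 20.21 − 9.0 = 11.21.
d = 10^((m−M)/5 + 1) = 10^3.242 = 1745.8 pc.
p = 1/d = 1/1745.8 = 0.0005728 arcsec = 0.5728 mas.

0.573 mas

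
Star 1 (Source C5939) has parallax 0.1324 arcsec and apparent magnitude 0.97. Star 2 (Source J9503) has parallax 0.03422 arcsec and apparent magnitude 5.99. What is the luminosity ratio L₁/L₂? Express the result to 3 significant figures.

L₁/L₂ = 6.80

d₁ = 1/p₁ = 1/0.1324″ = 7.5529 pc; d₂ = 1/p₂ = 1/0.03422″ = 29.223 pc.
M₁ = m₁ − 5 log₁₀ d₁ + 5 = 0.97 − 4.3906 + 5 = 1.5794.
M₂ = 5.99 − 7.3286 + 5 = 3.6614.
L₁/L₂ = 10^(0.4(M₂ − M₁)) = 10^(0.4 × 2.0820) = 10^0.83280 = 6.8046.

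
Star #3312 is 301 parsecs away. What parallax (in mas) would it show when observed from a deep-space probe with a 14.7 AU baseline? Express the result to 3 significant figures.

48.8 mas

p (arcsec) = B (AU) / d (pc).
p = 14.7 / 301 = 0.048837 arcsec = 48.837 mas.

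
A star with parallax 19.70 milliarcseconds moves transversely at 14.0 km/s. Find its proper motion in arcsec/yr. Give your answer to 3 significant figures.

d = 1/p = 1/0.01970″ = 50.761 pc.
μ = v_t / (4.74 d) = 14.0 / (4.74 × 50.761) = 14.0 / 240.61 = 0.058185 ″/yr.

0.0582 arcsec/yr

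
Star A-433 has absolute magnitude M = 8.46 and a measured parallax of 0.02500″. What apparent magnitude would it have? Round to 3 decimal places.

d = 1/p = 1/0.02500″ = 40 pc.
m − M = 5 log₁₀ d − 5 = 5 log₁₀(40) − 5 = 8.0103 − 5 = 3.0103.
m = M + (m − M) = 8.46 + 3.0103 = 11.470.

m = 11.470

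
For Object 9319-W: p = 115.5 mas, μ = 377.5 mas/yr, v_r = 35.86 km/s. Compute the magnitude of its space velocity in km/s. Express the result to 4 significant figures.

39.06 km/s

d = 1/p = 1/0.1155″ = 8.658 pc.
μ = 377.5 mas/yr = 0.3775 ″/yr.
v_t = 4.740 μ d = 4.740 × 0.3775 × 8.658 = 15.492 km/s.
v = √(v_r² + v_t²) = √(35.86² + 15.492²) = √1525.94 = 39.063 km/s.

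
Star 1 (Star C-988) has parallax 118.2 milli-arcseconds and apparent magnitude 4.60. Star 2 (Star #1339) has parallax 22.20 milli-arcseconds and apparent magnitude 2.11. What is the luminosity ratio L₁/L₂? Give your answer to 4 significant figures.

d₁ = 1/p₁ = 1/0.1182″ = 8.4602 pc; d₂ = 1/p₂ = 1/0.02220″ = 45.045 pc.
M₁ = m₁ − 5 log₁₀ d₁ + 5 = 4.60 − 4.6369 + 5 = 4.9631.
M₂ = 2.11 − 8.2682 + 5 = -1.1582.
L₁/L₂ = 10^(0.4(M₂ − M₁)) = 10^(0.4 × (-6.1213)) = 10^(-2.44852) = 0.0035602.

L₁/L₂ = 0.003560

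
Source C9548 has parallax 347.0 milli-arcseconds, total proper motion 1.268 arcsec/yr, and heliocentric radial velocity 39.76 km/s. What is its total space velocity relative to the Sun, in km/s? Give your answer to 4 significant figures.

43.37 km/s

d = 1/p = 1/0.3470″ = 2.8818 pc.
v_t = 4.740 μ d = 4.740 × 1.268 × 2.8818 = 17.321 km/s.
v = √(v_r² + v_t²) = √(39.76² + 17.321²) = √1880.87 = 43.369 km/s.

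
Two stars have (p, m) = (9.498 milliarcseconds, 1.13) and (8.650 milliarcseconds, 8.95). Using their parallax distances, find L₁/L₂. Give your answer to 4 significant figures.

d₁ = 1/p₁ = 1/0.009498″ = 105.29 pc; d₂ = 1/p₂ = 1/0.008650″ = 115.61 pc.
M₁ = m₁ − 5 log₁₀ d₁ + 5 = 1.13 − 10.1119 + 5 = -3.9819.
M₂ = 8.95 − 10.3150 + 5 = 3.6350.
L₁/L₂ = 10^(0.4(M₂ − M₁)) = 10^(0.4 × 7.6169) = 10^3.04676 = 1113.7.

L₁/L₂ = 1114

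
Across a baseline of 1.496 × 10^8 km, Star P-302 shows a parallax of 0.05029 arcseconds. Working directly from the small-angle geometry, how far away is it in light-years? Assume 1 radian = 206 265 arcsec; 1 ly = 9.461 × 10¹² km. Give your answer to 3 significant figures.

64.9 ly

θ = 0.05029″ = 0.05029/206265 = 2.4381 × 10^-7 rad.
d = B/θ = (1.496 × 10^8) / (2.4381 × 10^-7) = 6.1359 × 10^14 km = (6.1359 × 10^14) / (9.461 × 10^12) ly = 64.855 ly.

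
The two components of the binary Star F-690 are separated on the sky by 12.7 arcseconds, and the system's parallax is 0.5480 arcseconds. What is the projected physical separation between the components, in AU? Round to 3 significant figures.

23.2 AU

d = 1/p = 1/0.5480″ = 1.8248 pc.
At distance d (pc), an angle of θ arcsec spans θ·d AU: s = 12.7 × 1.8248 = 23.175 AU.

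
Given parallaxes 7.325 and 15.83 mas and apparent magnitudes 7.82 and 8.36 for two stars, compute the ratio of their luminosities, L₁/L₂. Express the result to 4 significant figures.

L₁/L₂ = 7.680

d₁ = 1/p₁ = 1/0.007325″ = 136.52 pc; d₂ = 1/p₂ = 1/0.01583″ = 63.171 pc.
M₁ = m₁ − 5 log₁₀ d₁ + 5 = 7.82 − 10.6760 + 5 = 2.1440.
M₂ = 8.36 − 9.0026 + 5 = 4.3574.
L₁/L₂ = 10^(0.4(M₂ − M₁)) = 10^(0.4 × 2.2134) = 10^0.88536 = 7.68.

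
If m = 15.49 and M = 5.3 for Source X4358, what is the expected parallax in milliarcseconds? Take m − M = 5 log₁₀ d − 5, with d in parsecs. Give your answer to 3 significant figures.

m − M = 15.49 − 5.3 = 10.19.
d = 10^((m−M)/5 + 1) = 10^3.038 = 1091.4 pc.
p = 1/d = 1/1091.4 = 0.00091625 arcsec = 0.91625 mas.

0.916 mas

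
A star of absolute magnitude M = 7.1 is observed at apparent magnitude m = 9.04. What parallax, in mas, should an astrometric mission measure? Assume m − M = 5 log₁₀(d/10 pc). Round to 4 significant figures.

m − M = 9.04 − 7.1 = 1.94.
d = 10^((m−M)/5 + 1) = 10^1.388 = 24.434 pc.
p = 1/d = 1/24.434 = 0.040927 arcsec = 40.927 mas.

40.93 mas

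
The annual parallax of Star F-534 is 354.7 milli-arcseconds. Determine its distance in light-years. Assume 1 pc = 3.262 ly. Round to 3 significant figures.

p = 354.7 milli-arcseconds = 0.3547 arcsec.
d = 1/p = 1/0.3547 = 2.8193 pc.
In light-years: 2.8193 × 3.262 = 9.1966 ly.

9.20 light years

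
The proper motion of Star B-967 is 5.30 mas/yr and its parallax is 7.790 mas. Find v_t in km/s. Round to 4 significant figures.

d = 1/p = 1/0.007790″ = 128.37 pc.
μ = 5.30 mas/yr = 0.00530 ″/yr.
v_t = 4.74 × μ × d = 4.74 × 0.00530 × 128.37 = 3.2249 km/s.

3.225 km/s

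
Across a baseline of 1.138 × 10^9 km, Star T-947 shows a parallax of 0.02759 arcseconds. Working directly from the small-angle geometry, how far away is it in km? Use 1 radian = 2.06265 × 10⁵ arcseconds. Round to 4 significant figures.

8.508 × 10^15 km

θ = 0.02759″ = 0.02759/206265 = 1.3376 × 10^-7 rad.
d = B/θ = (1.138 × 10^9) / (1.3376 × 10^-7) = 8.5078 × 10^15 km.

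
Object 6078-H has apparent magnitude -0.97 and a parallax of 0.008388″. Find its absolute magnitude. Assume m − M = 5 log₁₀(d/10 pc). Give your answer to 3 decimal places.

M = -6.352

d = 1/p = 1/0.008388″ = 119.22 pc.
m − M = 5 log₁₀(119.22) − 5 = 10.3817 − 5 = 5.3817.
M = m − (m − M) = -0.97 − 5.3817 = -6.352.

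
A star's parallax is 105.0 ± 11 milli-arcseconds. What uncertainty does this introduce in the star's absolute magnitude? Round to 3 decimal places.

M = m − 5 log₁₀ d + 5 = m + 5 log₁₀ p + 5, so ∂M/∂p = 5/(p ln 10).
σ_M = (5/ln 10) · (σ_p/p) = 2.1715 × 11/105.0 = 2.1715 × 0.10476 = 0.22749.

σ_M = 0.227 mag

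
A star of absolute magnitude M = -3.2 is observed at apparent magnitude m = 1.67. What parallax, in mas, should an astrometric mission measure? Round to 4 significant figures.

10.62 mas

m − M = 1.67 − (-3.2) = 4.87.
d = 10^((m−M)/5 + 1) = 10^1.974 = 94.189 pc.
p = 1/d = 1/94.189 = 0.010617 arcsec = 10.617 mas.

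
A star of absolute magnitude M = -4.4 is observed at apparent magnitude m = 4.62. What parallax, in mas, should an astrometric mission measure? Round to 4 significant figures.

1.570 mas

m − M = 4.62 − (-4.4) = 9.02.
d = 10^((m−M)/5 + 1) = 10^2.804 = 636.8 pc.
p = 1/d = 1/636.8 = 0.0015704 arcsec = 1.5704 mas.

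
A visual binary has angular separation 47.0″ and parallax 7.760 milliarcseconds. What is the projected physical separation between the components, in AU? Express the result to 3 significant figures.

d = 1/p = 1/0.007760″ = 128.87 pc.
At distance d (pc), an angle of θ arcsec spans θ·d AU: s = 47.0 × 128.87 = 6056.9 AU.

6060 AU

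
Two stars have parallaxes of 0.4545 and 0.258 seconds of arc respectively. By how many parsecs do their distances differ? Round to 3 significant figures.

1.68 pc

d_A = 1/0.4545″ = 2.2002 pc; d_B = 1/0.2580″ = 3.876 pc.
|d_B − d_A| = |3.876 − 2.2002| = 1.6758 pc.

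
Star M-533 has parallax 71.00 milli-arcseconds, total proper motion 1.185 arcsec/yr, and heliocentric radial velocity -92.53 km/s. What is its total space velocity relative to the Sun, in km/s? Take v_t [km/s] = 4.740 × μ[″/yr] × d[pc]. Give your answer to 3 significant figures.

d = 1/p = 1/0.07100″ = 14.085 pc.
v_t = 4.740 μ d = 4.740 × 1.185 × 14.085 = 79.114 km/s.
v = √(v_r² + v_t²) = √((-92.53)² + 79.114²) = √14820.8 = 121.74 km/s.

122 km/s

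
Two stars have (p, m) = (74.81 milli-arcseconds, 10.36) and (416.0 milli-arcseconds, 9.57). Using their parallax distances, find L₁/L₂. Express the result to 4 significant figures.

d₁ = 1/p₁ = 1/0.07481″ = 13.367 pc; d₂ = 1/p₂ = 1/0.4160″ = 2.4038 pc.
M₁ = m₁ − 5 log₁₀ d₁ + 5 = 10.36 − 5.6302 + 5 = 9.7298.
M₂ = 9.57 − 1.9045 + 5 = 12.6655.
L₁/L₂ = 10^(0.4(M₂ − M₁)) = 10^(0.4 × 2.9357) = 10^1.17428 = 14.938.

L₁/L₂ = 14.94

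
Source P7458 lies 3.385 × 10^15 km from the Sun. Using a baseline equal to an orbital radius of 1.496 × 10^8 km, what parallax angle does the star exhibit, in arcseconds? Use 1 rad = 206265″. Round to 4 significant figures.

0.009116 arcsec

θ ≈ B/d = (1.496 × 10^8) / (3.385 × 10^15) = 4.4195 × 10^-8 rad.
In arcseconds: 4.4195 × 10^-8 × 206265 = 0.0091159″.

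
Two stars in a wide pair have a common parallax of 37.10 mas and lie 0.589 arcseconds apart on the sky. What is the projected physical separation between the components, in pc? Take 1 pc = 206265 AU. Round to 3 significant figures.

7.70 × 10^-5 pc

d = 1/p = 1/0.03710″ = 26.954 pc.
At distance d (pc), an angle of θ arcsec spans θ·d AU: s = 0.589 × 26.954 = 15.876 AU.
= 15.876 / 206265 = 7.6969 × 10^-5 pc.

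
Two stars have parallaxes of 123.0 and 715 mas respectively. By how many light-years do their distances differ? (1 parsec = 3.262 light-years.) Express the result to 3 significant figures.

22.0 ly

d_A = 1/0.1230″ = 8.1301 pc; d_B = 1/0.7150″ = 1.3986 pc.
|d_B − d_A| = |1.3986 − 8.1301| = 6.7315 pc = 6.7315 × 3.262 ly = 21.958 ly.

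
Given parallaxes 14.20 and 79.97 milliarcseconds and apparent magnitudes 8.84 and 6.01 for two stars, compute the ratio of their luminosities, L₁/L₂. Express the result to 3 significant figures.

d₁ = 1/p₁ = 1/0.01420″ = 70.423 pc; d₂ = 1/p₂ = 1/0.07997″ = 12.505 pc.
M₁ = m₁ − 5 log₁₀ d₁ + 5 = 8.84 − 9.2386 + 5 = 4.6014.
M₂ = 6.01 − 5.4854 + 5 = 5.5246.
L₁/L₂ = 10^(0.4(M₂ − M₁)) = 10^(0.4 × 0.9232) = 10^0.36928 = 2.3403.

L₁/L₂ = 2.34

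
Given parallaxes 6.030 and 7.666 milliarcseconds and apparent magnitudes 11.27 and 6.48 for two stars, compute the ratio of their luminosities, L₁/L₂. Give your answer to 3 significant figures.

d₁ = 1/p₁ = 1/0.006030″ = 165.84 pc; d₂ = 1/p₂ = 1/0.007666″ = 130.45 pc.
M₁ = m₁ − 5 log₁₀ d₁ + 5 = 11.27 − 11.0984 + 5 = 5.1716.
M₂ = 6.48 − 10.5772 + 5 = 0.9028.
L₁/L₂ = 10^(0.4(M₂ − M₁)) = 10^(0.4 × (-4.2688)) = 10^(-1.70752) = 0.01961.

L₁/L₂ = 0.0196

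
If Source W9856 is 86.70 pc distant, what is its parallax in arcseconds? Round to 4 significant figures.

p = 1/d = 1/86.7 = 0.011534 arcsec.

0.01153 arcsec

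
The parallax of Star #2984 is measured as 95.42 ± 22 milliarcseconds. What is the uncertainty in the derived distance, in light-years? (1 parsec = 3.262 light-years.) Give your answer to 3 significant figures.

d = 1/p, so σ_d = σ_p / p².
σ_d = 0.0220 / (0.09542)² = 0.0220 / 0.009105 = 2.4163 pc = 2.4163 × 3.262 ly = 7.882 ly.

7.88 ly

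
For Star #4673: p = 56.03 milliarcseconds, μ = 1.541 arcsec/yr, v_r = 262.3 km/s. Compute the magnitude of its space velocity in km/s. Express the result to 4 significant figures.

d = 1/p = 1/0.05603″ = 17.848 pc.
v_t = 4.740 μ d = 4.740 × 1.541 × 17.848 = 130.37 km/s.
v = √(v_r² + v_t²) = √(262.3² + 130.37²) = √85797.6 = 292.91 km/s.

292.9 km/s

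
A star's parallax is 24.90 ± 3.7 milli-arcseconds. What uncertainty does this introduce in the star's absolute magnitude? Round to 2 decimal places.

M = m − 5 log₁₀ d + 5 = m + 5 log₁₀ p + 5, so ∂M/∂p = 5/(p ln 10).
σ_M = (5/ln 10) · (σ_p/p) = 2.1715 × 3.7/24.90 = 2.1715 × 0.14859 = 0.32266.

σ_M = 0.32 mag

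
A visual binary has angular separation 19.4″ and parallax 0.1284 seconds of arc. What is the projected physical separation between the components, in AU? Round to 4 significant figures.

d = 1/p = 1/0.1284″ = 7.7882 pc.
At distance d (pc), an angle of θ arcsec spans θ·d AU: s = 19.4 × 7.7882 = 151.09 AU.

151.1 AU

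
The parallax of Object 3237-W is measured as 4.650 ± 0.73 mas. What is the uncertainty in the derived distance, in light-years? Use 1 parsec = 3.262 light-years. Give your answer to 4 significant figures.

110.1 ly

d = 1/p, so σ_d = σ_p / p².
σ_d = 0.000730 / (0.004650)² = 0.000730 / 0.000021623 = 33.76 pc = 33.76 × 3.262 ly = 110.13 ly.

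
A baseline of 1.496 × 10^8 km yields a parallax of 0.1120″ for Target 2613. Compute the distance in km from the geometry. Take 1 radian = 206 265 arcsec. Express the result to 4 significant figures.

θ = 0.1120″ = 0.1120/206265 = 5.4299 × 10^-7 rad.
d = B/θ = (1.496 × 10^8) / (5.4299 × 10^-7) = 2.7551 × 10^14 km.

2.755 × 10^14 km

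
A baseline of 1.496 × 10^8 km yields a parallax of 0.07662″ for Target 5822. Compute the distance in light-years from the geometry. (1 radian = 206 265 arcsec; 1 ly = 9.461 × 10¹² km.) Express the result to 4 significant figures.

θ = 0.07662″ = 0.07662/206265 = 3.7146 × 10^-7 rad.
d = B/θ = (1.496 × 10^8) / (3.7146 × 10^-7) = 4.0274 × 10^14 km = (4.0274 × 10^14) / (9.461 × 10^12) ly = 42.568 ly.

42.57 ly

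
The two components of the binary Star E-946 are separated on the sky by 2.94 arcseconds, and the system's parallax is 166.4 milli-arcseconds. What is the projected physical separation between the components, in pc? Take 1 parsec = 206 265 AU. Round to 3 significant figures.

d = 1/p = 1/0.1664″ = 6.0096 pc.
At distance d (pc), an angle of θ arcsec spans θ·d AU: s = 2.94 × 6.0096 = 17.668 AU.
= 17.668 / 206265 = 8.5657 × 10^-5 pc.

8.57 × 10^-5 pc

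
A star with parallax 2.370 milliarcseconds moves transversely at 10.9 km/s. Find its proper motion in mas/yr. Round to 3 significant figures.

5.45 mas/yr

d = 1/p = 1/0.002370″ = 421.94 pc.
μ = v_t / (4.74 d) = 10.9 / (4.74 × 421.94) = 10.9 / 2000 = 0.00545 ″/yr = 5.45 mas/yr.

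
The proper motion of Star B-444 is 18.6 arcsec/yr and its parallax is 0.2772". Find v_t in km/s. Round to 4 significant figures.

318.1 km/s

d = 1/p = 1/0.2772″ = 3.6075 pc.
v_t = 4.74 × μ × d = 4.74 × 18.6 × 3.6075 = 318.05 km/s.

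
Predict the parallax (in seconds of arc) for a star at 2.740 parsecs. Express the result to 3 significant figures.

p = 1/d = 1/2.74 = 0.36496 arcsec.

0.365 arcsec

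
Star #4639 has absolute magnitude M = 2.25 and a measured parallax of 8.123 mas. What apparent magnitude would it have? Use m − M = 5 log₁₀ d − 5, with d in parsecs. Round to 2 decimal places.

d = 1/p = 1/0.008123″ = 123.11 pc.
m − M = 5 log₁₀ d − 5 = 5 log₁₀(123.11) − 5 = 10.4515 − 5 = 5.4515.
m = M + (m − M) = 2.25 + 5.4515 = 7.70.

m = 7.70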